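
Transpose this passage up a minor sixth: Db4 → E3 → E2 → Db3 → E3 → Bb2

Db4 becomes Bbb4
E3 becomes C4
E2 becomes C3
Db3 becomes Bbb3
E3 becomes C4
Bb2 becomes Gb3

Bbb4 C4 C3 Bbb3 C4 Gb3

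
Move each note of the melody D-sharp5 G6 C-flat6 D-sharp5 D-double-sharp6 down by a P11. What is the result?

A#3 D5 Gb4 A#3 A##4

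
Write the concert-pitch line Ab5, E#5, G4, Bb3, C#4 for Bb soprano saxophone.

Bb5 F##5 A4 C4 D#4

The Bb soprano saxophone sounds a major second below written, so the written part must be a major second above concert — transpose each note up.
Ab5 becomes Bb5
E#5 becomes F##5
G4 becomes A4
Bb3 becomes C4
C#4 becomes D#4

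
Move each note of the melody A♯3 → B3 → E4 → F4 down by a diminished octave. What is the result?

A##2 B#2 E#3 F#3

A#3 gives A##2
B3 gives B#2
E4 gives E#3
F4 gives F#3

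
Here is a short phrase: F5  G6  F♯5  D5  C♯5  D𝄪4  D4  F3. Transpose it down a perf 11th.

C4 D5 C#4 A3 G#3 A##2 A2 C2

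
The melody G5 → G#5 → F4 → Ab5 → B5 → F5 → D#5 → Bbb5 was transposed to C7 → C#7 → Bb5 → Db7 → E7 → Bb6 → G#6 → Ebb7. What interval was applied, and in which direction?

up a perfect eleventh

Take the first pair: G5 → C7. G to C spans 11 letter names, so the interval is some kind of eleventh.
G5 to C7 is 17 semitones, which makes it a perfect eleventh; the second version is higher, so the direction is up.
Checking another pair — Bbb5 → Ebb7 — gives the same interval.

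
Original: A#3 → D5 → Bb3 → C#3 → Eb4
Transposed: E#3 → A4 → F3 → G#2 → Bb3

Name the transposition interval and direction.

down a perfect fourth

Take the first pair: A#3 → E#3. A to E spans 4 letter names, so the interval is some kind of fourth.
E#3 to A#3 is 5 semitones, which makes it a perfect fourth; the second version is lower, so the direction is down.
Checking another pair — Eb4 → Bb3 — gives the same interval.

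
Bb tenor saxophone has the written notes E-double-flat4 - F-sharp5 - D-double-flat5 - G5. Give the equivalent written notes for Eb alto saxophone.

First find concert pitch: the Bb tenor saxophone sounds a major ninth below written, so E-double-flat4 F-sharp5 D-double-flat5 G5 sounds Dbb3 E4 Cbb4 F4.
Then write for Eb alto saxophone: it sounds a major sixth below written, so the part must be a major sixth above concert.
Dbb3 → Bbb3
E4 → C#5
Cbb4 → Abb4
F4 → D5

Bbb3 C#5 Abb4 D5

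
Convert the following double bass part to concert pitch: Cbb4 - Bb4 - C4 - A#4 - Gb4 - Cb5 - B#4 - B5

Written C4 on the double bass sounds as C3, a perfect octave lower; apply that shift to every note.
Cbb4 becomes Cbb3
Bb4 becomes Bb3
C4 becomes C3
A#4 becomes A#3
Gb4 becomes Gb3
Cb5 becomes Cb4
B#4 becomes B#3
B5 becomes B4

Cbb3 Bb3 C3 A#3 Gb3 Cb4 B#3 B4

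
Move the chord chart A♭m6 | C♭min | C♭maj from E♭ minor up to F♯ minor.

E♭ minor up to F♯ minor is an augmented second; each chord root moves by that interval while the quality stays the same.
A♭m6: root A♭ up an augmented second → B, giving Bm6.
C♭min: root C♭ up an augmented second → D, giving Dmin.
C♭maj: root C♭ up an augmented second → D, giving Dmaj.

Bm6 Dmin Dmaj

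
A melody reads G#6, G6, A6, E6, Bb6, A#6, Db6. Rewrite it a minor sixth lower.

B#5 B5 C#6 G#5 D6 C##6 F5

G#6 to B#5
G6 to B5
A6 to C#6
E6 to G#5
Bb6 to D6
A#6 to C##6
Db6 to F5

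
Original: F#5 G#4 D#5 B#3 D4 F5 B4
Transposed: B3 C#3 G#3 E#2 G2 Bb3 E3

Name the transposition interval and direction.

From F#5 to B3 is 12 letter names — a twelfth of some quality.
B3 to F#5 is 19 semitones, which makes it a perfect twelfth; the second version is lower, so the direction is down.
Checking another pair — B4 → E3 — gives the same interval.

down a perfect twelfth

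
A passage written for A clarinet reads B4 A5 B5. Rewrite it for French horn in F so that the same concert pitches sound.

First find concert pitch: the A clarinet sounds a minor third below written, so B4 A5 B5 sounds G#4 F#5 G#5.
Then write for French horn in F: it sounds a perfect fifth below written, so the part must be a perfect fifth above concert.
G#4 → D#5
F#5 → C#6
G#5 → D#6

D#5 C#6 D#6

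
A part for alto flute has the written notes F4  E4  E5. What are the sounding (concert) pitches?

C4 B3 B4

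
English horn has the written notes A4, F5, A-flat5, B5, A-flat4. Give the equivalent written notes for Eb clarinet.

B3 G4 Bb4 C#5 Bb3

First find concert pitch: the English horn sounds a perfect fifth below written, so A4 F5 A-flat5 B5 A-flat4 sounds D4 Bb4 Db5 E5 Db4.
Then write for Eb clarinet: it sounds a minor third above written, so the part must be a minor third below concert.
D4 → B3
Bb4 → G4
Db5 → Bb4
E5 → C#5
Db4 → Bb3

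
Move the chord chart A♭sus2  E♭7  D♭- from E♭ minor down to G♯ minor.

C#sus2 G#7 F#-

E♭ minor down to G♯ minor is a diminished sixth; each chord root moves by that interval while the quality stays the same.
A♭sus2: root A♭ down a diminished sixth → C#, giving C#sus2.
E♭7: root E♭ down a diminished sixth → G#, giving G#7.
D♭-: root D♭ down a diminished sixth → F#, giving F#-.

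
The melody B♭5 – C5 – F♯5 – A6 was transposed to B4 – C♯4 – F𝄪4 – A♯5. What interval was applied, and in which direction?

down a diminished octave

From Bb5 to B4 is 8 letter names — an octave of some quality.
B4 to Bb5 is 11 semitones, which makes it a diminished octave; the second version is lower, so the direction is down.
Checking another pair — A6 → A#5 — gives the same interval.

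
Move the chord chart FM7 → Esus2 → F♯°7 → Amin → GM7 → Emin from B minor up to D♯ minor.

AM7 G#sus2 A#°7 C#min BM7 G#min

B minor up to D♯ minor is a major third; each chord root moves by that interval while the quality stays the same.
FM7: root F up a major third → A, giving AM7.
Esus2: root E up a major third → G#, giving G#sus2.
F♯°7: root F♯ up a major third → A#, giving A#°7.
Amin: root A up a major third → C#, giving C#min.
GM7: root G up a major third → B, giving BM7.
Emin: root E up a major third → G#, giving G#min.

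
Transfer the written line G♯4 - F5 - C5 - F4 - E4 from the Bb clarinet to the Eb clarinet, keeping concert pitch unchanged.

D#4 C5 G4 C4 B3

First find concert pitch: the Bb clarinet sounds a major second below written, so G♯4 F5 C5 F4 E4 sounds F#4 Eb5 Bb4 Eb4 D4.
Then write for Eb clarinet: it sounds a minor third above written, so the part must be a minor third below concert.
F#4 → D#4
Eb5 → C5
Bb4 → G4
Eb4 → C4
D4 → B3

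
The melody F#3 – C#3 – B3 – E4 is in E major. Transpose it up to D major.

E4 B3 A4 D5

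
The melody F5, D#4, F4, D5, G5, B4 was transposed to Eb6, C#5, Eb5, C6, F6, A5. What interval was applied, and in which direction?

up a minor seventh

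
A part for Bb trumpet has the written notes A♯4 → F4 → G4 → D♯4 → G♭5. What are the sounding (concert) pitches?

Written C4 on the Bb trumpet sounds as Bb3, a major second lower; apply that shift to every note.
A#4 gives G#4
F4 gives Eb4
G4 gives F4
D#4 gives C#4
Gb5 gives Fb5

G#4 Eb4 F4 C#4 Fb5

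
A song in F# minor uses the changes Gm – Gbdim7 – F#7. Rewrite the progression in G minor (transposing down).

Abm Abbdim7 G7

F# minor down to G minor is a major seventh; each chord root moves by that interval while the quality stays the same.
Gm: root G down a major seventh → Ab, giving Abm.
Gbdim7: root Gb down a major seventh → Abb, giving Abbdim7.
F#7: root F# down a major seventh → G, giving G7.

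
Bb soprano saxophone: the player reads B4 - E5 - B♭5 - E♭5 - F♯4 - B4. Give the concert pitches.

A4 D5 Ab5 Db5 E4 A4

Written C4 on the Bb soprano saxophone sounds as Bb3, a major second lower; apply that shift to every note.
B4 gives A4
E5 gives D5
Bb5 gives Ab5
Eb5 gives Db5
F#4 gives E4
B4 gives A4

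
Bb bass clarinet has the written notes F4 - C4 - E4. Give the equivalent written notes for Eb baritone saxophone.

First find concert pitch: the Bb bass clarinet sounds a major ninth below written, so F4 C4 E4 sounds Eb3 Bb2 D3.
Then write for Eb baritone saxophone: it sounds a major thirteenth below written, so the part must be a major thirteenth above concert.
Eb3 → C5
Bb2 → G4
D3 → B4

C5 G4 B4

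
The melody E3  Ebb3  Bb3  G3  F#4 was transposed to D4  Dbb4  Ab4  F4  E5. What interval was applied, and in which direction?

up a minor seventh

Take the first pair: E3 → D4. E to D spans 7 letter names, so the interval is some kind of seventh.
E3 to D4 is 10 semitones, which makes it a minor seventh; the second version is higher, so the direction is up.
Checking another pair — F#4 → E5 — gives the same interval.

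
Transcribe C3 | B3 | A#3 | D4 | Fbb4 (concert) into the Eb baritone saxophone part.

A4 G#5 F##5 B5 Dbb6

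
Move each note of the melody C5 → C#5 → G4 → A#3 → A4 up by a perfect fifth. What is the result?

G5 G#5 D5 E#4 E5

C5 up a perfect fifth is G5.
C#5: a fifth up reaches G, and 7 semitones makes it G#5.
A perfect fifth up from G4 gives D5.
A#3 up a perfect fifth is E#4.
A4: a fifth up reaches E, and 7 semitones makes it E5.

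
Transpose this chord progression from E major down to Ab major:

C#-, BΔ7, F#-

F- EbΔ7 Bb-

E major down to Ab major is an augmented fifth; each chord root moves by that interval while the quality stays the same.
C#-: root C# down an augmented fifth → F, giving F-.
BΔ7: root B down an augmented fifth → Eb, giving EbΔ7.
F#-: root F# down an augmented fifth → Bb, giving Bb-.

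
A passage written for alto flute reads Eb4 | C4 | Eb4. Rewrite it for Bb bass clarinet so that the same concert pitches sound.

C5 A4 C5

First find concert pitch: the alto flute sounds a perfect fourth below written, so Eb4 C4 Eb4 sounds Bb3 G3 Bb3.
Then write for Bb bass clarinet: it sounds a major ninth below written, so the part must be a major ninth above concert.
Bb3 → C5
G3 → A4
Bb3 → C5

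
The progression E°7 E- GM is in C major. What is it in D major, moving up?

C major up to D major is a major second; each chord root moves by that interval while the quality stays the same.
E°7: root E up a major second → F#, giving F#°7.
E-: root E up a major second → F#, giving F#-.
GM: root G up a major second → A, giving AM.

F#°7 F#- AM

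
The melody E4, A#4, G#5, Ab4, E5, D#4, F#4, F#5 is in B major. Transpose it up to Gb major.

From B up to Gb is a diminished sixth; apply that to each pitch.
E4 -> Cb5
A#4 -> F5
G#5 -> Eb6
Ab4 -> Fbb5
E5 -> Cb6
D#4 -> Bb4
F#4 -> Db5
F#5 -> Db6

Cb5 F5 Eb6 Fbb5 Cb6 Bb4 Db5 Db6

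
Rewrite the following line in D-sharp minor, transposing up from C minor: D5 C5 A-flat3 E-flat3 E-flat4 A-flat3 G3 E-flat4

E#5 D#5 B3 F#3 F#4 B3 A#3 F#4

C minor to D-sharp minor up is an augmented second, so every note moves up by that interval.
D5 -> E#5
C5 -> D#5
Ab3 -> B3
Eb3 -> F#3
Eb4 -> F#4
Ab3 -> B3
G3 -> A#3
Eb4 -> F#4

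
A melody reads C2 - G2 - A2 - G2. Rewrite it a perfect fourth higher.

C2 becomes F2
G2 becomes C3
A2 becomes D3
G2 becomes C3

F2 C3 D3 C3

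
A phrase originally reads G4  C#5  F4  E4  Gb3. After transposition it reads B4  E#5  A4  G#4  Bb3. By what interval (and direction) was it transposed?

From G4 to B4 is 3 letter names — a third of some quality.
G4 to B4 is 4 semitones, which makes it a major third; the second version is higher, so the direction is up.
Checking another pair — Gb3 → Bb3 — gives the same interval.

up a major third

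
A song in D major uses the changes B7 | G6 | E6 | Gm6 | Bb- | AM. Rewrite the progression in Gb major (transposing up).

D major up to Gb major is a diminished fourth; each chord root moves by that interval while the quality stays the same.
B7: root B up a diminished fourth → Eb, giving Eb7.
G6: root G up a diminished fourth → Cb, giving Cb6.
E6: root E up a diminished fourth → Ab, giving Ab6.
Gm6: root G up a diminished fourth → Cb, giving Cbm6.
Bb-: root Bb up a diminished fourth → Ebb, giving Ebb-.
AM: root A up a diminished fourth → Db, giving DbM.

Eb7 Cb6 Ab6 Cbm6 Ebb- DbM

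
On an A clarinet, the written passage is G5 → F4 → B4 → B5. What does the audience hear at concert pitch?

E5 D4 G#4 G#5

Written C4 on the A clarinet sounds as A3, a minor third lower; apply that shift to every note.
G5 -> E5
F4 -> D4
B4 -> G#4
B5 -> G#5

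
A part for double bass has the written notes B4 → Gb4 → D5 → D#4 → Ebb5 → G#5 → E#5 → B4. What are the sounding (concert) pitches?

B3 Gb3 D4 D#3 Ebb4 G#4 E#4 B3

The double bass sounds a perfect octave below written, so transpose each written note down a perfect octave.
B4 gives B3
Gb4 gives Gb3
D5 gives D4
D#4 gives D#3
Ebb5 gives Ebb4
G#5 gives G#4
E#5 gives E#4
B4 gives B3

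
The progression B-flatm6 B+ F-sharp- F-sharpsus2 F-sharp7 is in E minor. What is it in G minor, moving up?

Dbm6 D+ A- Asus2 A7

E minor up to G minor is a minor third; each chord root moves by that interval while the quality stays the same.
B-flatm6: root B-flat up a minor third → Db, giving Dbm6.
B+: root B up a minor third → D, giving D+.
F-sharp-: root F-sharp up a minor third → A, giving A-.
F-sharpsus2: root F-sharp up a minor third → A, giving Asus2.
F-sharp7: root F-sharp up a minor third → A, giving A7.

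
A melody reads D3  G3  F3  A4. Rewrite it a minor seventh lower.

D3 -> E2
G3 -> A2
F3 -> G2
A4 -> B3

E2 A2 G2 B3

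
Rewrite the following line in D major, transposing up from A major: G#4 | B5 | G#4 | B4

C#5 E6 C#5 E5

A major to D major up is a perfect fourth, so every note moves up by that interval.
G#4 becomes C#5
B5 becomes E6
G#4 becomes C#5
B4 becomes E5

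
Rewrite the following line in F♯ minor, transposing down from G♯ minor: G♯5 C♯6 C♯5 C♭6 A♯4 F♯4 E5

From G♯ down to F♯ is a major second; apply that to each pitch.
G#5 gives F#5
C#6 gives B5
C#5 gives B4
Cb6 gives Bbb5
A#4 gives G#4
F#4 gives E4
E5 gives D5

F#5 B5 B4 Bbb5 G#4 E4 D5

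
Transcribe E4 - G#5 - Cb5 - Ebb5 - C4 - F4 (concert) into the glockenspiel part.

The glockenspiel sounds a perfect fifteenth above written, so the written part must be a perfect fifteenth below concert — transpose each note down.
E4 -> E2
G#5 -> G#3
Cb5 -> Cb3
Ebb5 -> Ebb3
C4 -> C2
F4 -> F2

E2 G#3 Cb3 Ebb3 C2 F2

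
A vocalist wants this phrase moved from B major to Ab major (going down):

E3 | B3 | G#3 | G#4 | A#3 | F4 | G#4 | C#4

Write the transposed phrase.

Db3 Ab3 F3 F4 G3 Ebb4 F4 Bb3

B major to Ab major down is an augmented second, so every note moves down by that interval.
E3 gives Db3
B3 gives Ab3
G#3 gives F3
G#4 gives F4
A#3 gives G3
F4 gives Ebb4
G#4 gives F4
C#4 gives Bb3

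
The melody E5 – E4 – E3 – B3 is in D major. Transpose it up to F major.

G5 G4 G3 D4

From D up to F is a minor third; apply that to each pitch.
E5 → G5
E4 → G4
E3 → G3
B3 → D4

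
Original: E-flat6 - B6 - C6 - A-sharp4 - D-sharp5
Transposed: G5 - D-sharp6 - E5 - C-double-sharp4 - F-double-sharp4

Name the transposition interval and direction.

down a minor sixth

From Eb6 to G5 is 6 letter names — a sixth of some quality.
G5 to Eb6 is 8 semitones, which makes it a minor sixth; the second version is lower, so the direction is down.
Checking another pair — D#5 → F##4 — gives the same interval.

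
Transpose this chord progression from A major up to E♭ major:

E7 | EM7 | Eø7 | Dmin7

Bb7 BbM7 Bbø7 Abmin7

A major up to E♭ major is a diminished fifth; each chord root moves by that interval while the quality stays the same.
E7: root E up a diminished fifth → Bb, giving Bb7.
EM7: root E up a diminished fifth → Bb, giving BbM7.
Eø7: root E up a diminished fifth → Bb, giving Bbø7.
Dmin7: root D up a diminished fifth → Ab, giving Abmin7.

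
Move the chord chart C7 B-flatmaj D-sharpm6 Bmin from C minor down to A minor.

A7 Gmaj B#m6 G#min

C minor down to A minor is a minor third; each chord root moves by that interval while the quality stays the same.
C7: root C down a minor third → A, giving A7.
B-flatmaj: root B-flat down a minor third → G, giving Gmaj.
D-sharpm6: root D-sharp down a minor third → B#, giving B#m6.
Bmin: root B down a minor third → G#, giving G#min.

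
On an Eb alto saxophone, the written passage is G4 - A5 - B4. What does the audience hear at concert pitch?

Written C4 on the Eb alto saxophone sounds as Eb3, a major sixth lower; apply that shift to every note.
G4 → Bb3
A5 → C5
B4 → D4

Bb3 C5 D4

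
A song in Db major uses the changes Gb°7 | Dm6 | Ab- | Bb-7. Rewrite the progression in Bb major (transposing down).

Eb°7 Bm6 F- G-7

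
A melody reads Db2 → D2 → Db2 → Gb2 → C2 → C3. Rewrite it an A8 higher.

D3 D#3 D3 G3 C#3 C#4

Db2 to D3
D2 to D#3
Db2 to D3
Gb2 to G3
C2 to C#3
C3 to C#4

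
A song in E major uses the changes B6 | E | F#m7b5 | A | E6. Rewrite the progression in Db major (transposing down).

E major down to Db major is an augmented second; each chord root moves by that interval while the quality stays the same.
B6: root B down an augmented second → Ab, giving Ab6.
E: root E down an augmented second → Db, giving Db.
F#m7b5: root F# down an augmented second → Eb, giving Ebm7b5.
A: root A down an augmented second → Gb, giving Gb.
E6: root E down an augmented second → Db, giving Db6.

Ab6 Db Ebm7b5 Gb Db6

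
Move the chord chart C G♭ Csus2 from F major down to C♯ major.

F major down to C♯ major is a diminished fourth; each chord root moves by that interval while the quality stays the same.
C: root C down a diminished fourth → G#, giving G#.
G♭: root G♭ down a diminished fourth → D, giving D.
Csus2: root C down a diminished fourth → G#, giving G#sus2.

G# D G#sus2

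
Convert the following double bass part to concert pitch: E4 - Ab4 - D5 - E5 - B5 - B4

Written C4 on the double bass sounds as C3, a perfect octave lower; apply that shift to every note.
E4 gives E3
Ab4 gives Ab3
D5 gives D4
E5 gives E4
B5 gives B4
B4 gives B3

E3 Ab3 D4 E4 B4 B3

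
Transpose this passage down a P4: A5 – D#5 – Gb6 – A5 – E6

A5: a fourth down reaches E, and 5 semitones makes it E5.
D#5 down a perfect fourth is A#4.
A perfect fourth down from Gb6 gives Db6.
A5 down a perfect fourth is E5.
E6 down a perfect fourth is B5.

E5 A#4 Db6 E5 B5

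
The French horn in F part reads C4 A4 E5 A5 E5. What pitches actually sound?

The French horn in F sounds a perfect fifth below written, so transpose each written note down a perfect fifth.
C4 becomes F3
A4 becomes D4
E5 becomes A4
A5 becomes D5
E5 becomes A4

F3 D4 A4 D5 A4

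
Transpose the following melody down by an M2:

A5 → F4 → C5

A5 becomes G5
F4 becomes Eb4
C5 becomes Bb4

G5 Eb4 Bb4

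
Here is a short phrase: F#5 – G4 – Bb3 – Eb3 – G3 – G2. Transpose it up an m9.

G6 Ab5 Cb5 Fb4 Ab4 Ab3

A minor ninth up from F#5 gives G6.
G4: a ninth up reaches A, and 13 semitones makes it Ab5.
Bb3: a ninth up reaches C, and 13 semitones makes it Cb5.
A minor ninth up from Eb3 gives Fb4.
G3: a ninth up reaches A, and 13 semitones makes it Ab4.
G2: a ninth up reaches A, and 13 semitones makes it Ab3.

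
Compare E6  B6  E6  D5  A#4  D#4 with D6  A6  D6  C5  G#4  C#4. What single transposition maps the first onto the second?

From E6 to D6 is 2 letter names — a second of some quality.
D6 to E6 is 2 semitones, which makes it a major second; the second version is lower, so the direction is down.
Checking another pair — D#4 → C#4 — gives the same interval.

down a major second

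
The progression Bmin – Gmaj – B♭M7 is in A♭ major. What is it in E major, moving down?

A♭ major down to E major is a diminished fourth; each chord root moves by that interval while the quality stays the same.
Bmin: root B down a diminished fourth → F##, giving F##min.
Gmaj: root G down a diminished fourth → D#, giving D#maj.
B♭M7: root B♭ down a diminished fourth → F#, giving F#M7.

F##min D#maj F#M7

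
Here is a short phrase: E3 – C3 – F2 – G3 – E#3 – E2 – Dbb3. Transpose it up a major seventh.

E3: a seventh up reaches D, and 11 semitones makes it D#4.
A major seventh up from C3 gives B3.
F2 up a major seventh is E3.
G3: a seventh up reaches F, and 11 semitones makes it F#4.
E#3: a seventh up reaches D, and 11 semitones makes it D##4.
A major seventh up from E2 gives D#3.
A major seventh up from Dbb3 gives Cb4.

D#4 B3 E3 F#4 D##4 D#3 Cb4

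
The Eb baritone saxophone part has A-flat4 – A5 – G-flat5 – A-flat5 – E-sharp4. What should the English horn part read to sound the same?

First find concert pitch: the Eb baritone saxophone sounds a major thirteenth below written, so A-flat4 A5 G-flat5 A-flat5 E-sharp4 sounds Cb3 C4 Bbb3 Cb4 G#2.
Then write for English horn: it sounds a perfect fifth below written, so the part must be a perfect fifth above concert.
Cb3 → Gb3
C4 → G4
Bbb3 → Fb4
Cb4 → Gb4
G#2 → D#3

Gb3 G4 Fb4 Gb4 D#3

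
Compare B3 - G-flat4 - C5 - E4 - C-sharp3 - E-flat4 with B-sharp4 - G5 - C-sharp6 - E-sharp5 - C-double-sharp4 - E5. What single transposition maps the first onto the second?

up an augmented octave

From B3 to B#4 is 8 letter names — an octave of some quality.
B3 to B#4 is 13 semitones, which makes it an augmented octave; the second version is higher, so the direction is up.
Checking another pair — Eb4 → E5 — gives the same interval.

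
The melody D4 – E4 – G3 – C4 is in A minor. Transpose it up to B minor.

From A up to B is a major second; apply that to each pitch.
D4 → E4
E4 → F#4
G3 → A3
C4 → D4

E4 F#4 A3 D4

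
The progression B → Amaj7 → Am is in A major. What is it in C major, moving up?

A major up to C major is a minor third; each chord root moves by that interval while the quality stays the same.
B: root B up a minor third → D, giving D.
Amaj7: root A up a minor third → C, giving Cmaj7.
Am: root A up a minor third → C, giving Cm.

D Cmaj7 Cm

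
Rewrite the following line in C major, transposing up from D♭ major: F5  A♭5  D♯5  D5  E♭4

E6 G6 C##6 C#6 D5

From D♭ up to C is a major seventh; apply that to each pitch.
F5 gives E6
Ab5 gives G6
D#5 gives C##6
D5 gives C#6
Eb4 gives D5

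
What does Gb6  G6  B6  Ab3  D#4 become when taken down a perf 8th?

Gb6 -> Gb5
G6 -> G5
B6 -> B5
Ab3 -> Ab2
D#4 -> D#3

Gb5 G5 B5 Ab2 D#3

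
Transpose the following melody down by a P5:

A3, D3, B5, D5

A3 down a perfect fifth is D3.
D3 down a perfect fifth is G2.
B5 down a perfect fifth is E5.
D5: a fifth down reaches G, and 7 semitones makes it G4.

D3 G2 E5 G4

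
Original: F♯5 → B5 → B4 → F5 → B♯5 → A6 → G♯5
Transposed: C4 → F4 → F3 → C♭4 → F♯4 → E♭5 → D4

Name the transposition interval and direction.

From F#5 to C4 is 11 letter names — an eleventh of some quality.
C4 to F#5 is 18 semitones, which makes it an augmented eleventh; the second version is lower, so the direction is down.
Checking another pair — G#5 → D4 — gives the same interval.

down an augmented eleventh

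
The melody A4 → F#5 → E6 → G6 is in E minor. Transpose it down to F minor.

E minor to F minor down is a major seventh, so every note moves down by that interval.
A4 -> Bb3
F#5 -> G4
E6 -> F5
G6 -> Ab5

Bb3 G4 F5 Ab5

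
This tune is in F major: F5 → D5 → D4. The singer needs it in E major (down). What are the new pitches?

F major to E major down is a minor second, so every note moves down by that interval.
F5 -> E5
D5 -> C#5
D4 -> C#4

E5 C#5 C#4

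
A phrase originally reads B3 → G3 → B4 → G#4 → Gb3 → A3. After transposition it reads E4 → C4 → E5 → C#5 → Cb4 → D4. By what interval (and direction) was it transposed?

From B3 to E4 is 4 letter names — a fourth of some quality.
B3 to E4 is 5 semitones, which makes it a perfect fourth; the second version is higher, so the direction is up.
Checking another pair — A3 → D4 — gives the same interval.

up a perfect fourth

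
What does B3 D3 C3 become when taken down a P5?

E3 G2 F2

B3: a fifth down reaches E, and 7 semitones makes it E3.
D3 down a perfect fifth is G2.
C3 down a perfect fifth is F2.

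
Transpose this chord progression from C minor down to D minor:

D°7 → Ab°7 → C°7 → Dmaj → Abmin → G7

E°7 Bb°7 D°7 Emaj Bbmin A7

C minor down to D minor is a minor seventh; each chord root moves by that interval while the quality stays the same.
D°7: root D down a minor seventh → E, giving E°7.
Ab°7: root Ab down a minor seventh → Bb, giving Bb°7.
C°7: root C down a minor seventh → D, giving D°7.
Dmaj: root D down a minor seventh → E, giving Emaj.
Abmin: root Ab down a minor seventh → Bb, giving Bbmin.
G7: root G down a minor seventh → A, giving A7.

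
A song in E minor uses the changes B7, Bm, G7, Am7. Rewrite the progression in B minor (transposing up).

E minor up to B minor is a perfect fifth; each chord root moves by that interval while the quality stays the same.
B7: root B up a perfect fifth → F#, giving F#7.
Bm: root B up a perfect fifth → F#, giving F#m.
G7: root G up a perfect fifth → D, giving D7.
Am7: root A up a perfect fifth → E, giving Em7.

F#7 F#m D7 Em7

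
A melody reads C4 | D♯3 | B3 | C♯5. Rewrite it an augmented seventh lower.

Dbb3 Eb2 Cb3 Db4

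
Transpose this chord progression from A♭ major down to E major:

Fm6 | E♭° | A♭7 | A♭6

A♭ major down to E major is a diminished fourth; each chord root moves by that interval while the quality stays the same.
Fm6: root F down a diminished fourth → C#, giving C#m6.
E♭°: root E♭ down a diminished fourth → B, giving B°.
A♭7: root A♭ down a diminished fourth → E, giving E7.
A♭6: root A♭ down a diminished fourth → E, giving E6.

C#m6 B° E7 E6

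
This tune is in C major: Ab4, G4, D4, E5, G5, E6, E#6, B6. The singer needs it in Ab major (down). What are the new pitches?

Fb4 Eb4 Bb3 C5 Eb5 C6 C#6 G6

C major to Ab major down is a major third, so every note moves down by that interval.
Ab4 gives Fb4
G4 gives Eb4
D4 gives Bb3
E5 gives C5
G5 gives Eb5
E6 gives C6
E#6 gives C#6
B6 gives G6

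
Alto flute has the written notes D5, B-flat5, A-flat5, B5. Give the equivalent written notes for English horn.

E5 C6 Bb5 C#6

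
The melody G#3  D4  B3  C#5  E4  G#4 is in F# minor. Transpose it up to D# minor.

E#4 B4 G#4 A#5 C#5 E#5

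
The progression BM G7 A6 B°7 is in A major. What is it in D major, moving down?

EM C7 D6 E°7

A major down to D major is a perfect fifth; each chord root moves by that interval while the quality stays the same.
BM: root B down a perfect fifth → E, giving EM.
G7: root G down a perfect fifth → C, giving C7.
A6: root A down a perfect fifth → D, giving D6.
B°7: root B down a perfect fifth → E, giving E°7.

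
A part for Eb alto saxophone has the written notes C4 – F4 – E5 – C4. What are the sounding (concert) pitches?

The Eb alto saxophone sounds a major sixth below written, so transpose each written note down a major sixth.
C4 gives Eb3
F4 gives Ab3
E5 gives G4
C4 gives Eb3

Eb3 Ab3 G4 Eb3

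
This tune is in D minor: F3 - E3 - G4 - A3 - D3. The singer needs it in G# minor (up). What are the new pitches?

B3 A#3 C#5 D#4 G#3

From D up to G# is an augmented fourth; apply that to each pitch.
F3 to B3
E3 to A#3
G4 to C#5
A3 to D#4
D3 to G#3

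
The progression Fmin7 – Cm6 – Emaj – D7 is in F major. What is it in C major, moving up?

Cmin7 Gm6 Bmaj A7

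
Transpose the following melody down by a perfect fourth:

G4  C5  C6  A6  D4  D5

D4 G4 G5 E6 A3 A4

A perfect fourth down from G4 gives D4.
C5 down a perfect fourth is G4.
C6 down a perfect fourth is G5.
A6 down a perfect fourth is E6.
D4: a fourth down reaches A, and 5 semitones makes it A3.
D5: a fourth down reaches A, and 5 semitones makes it A4.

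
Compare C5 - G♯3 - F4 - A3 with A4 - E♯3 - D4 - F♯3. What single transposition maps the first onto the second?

Take the first pair: C5 → A4. C to A spans 3 letter names, so the interval is some kind of third.
A4 to C5 is 3 semitones, which makes it a minor third; the second version is lower, so the direction is down.
Checking another pair — A3 → F#3 — gives the same interval.

down a minor third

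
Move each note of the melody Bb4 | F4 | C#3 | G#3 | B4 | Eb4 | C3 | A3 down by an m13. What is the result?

D3 A2 E#1 B#1 D#3 G2 E1 C#2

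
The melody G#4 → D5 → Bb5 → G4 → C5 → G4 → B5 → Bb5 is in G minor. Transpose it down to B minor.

B#3 F#4 D5 B3 E4 B3 D#5 D5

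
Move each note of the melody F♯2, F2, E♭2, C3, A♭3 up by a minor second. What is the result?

F#2 -> G2
F2 -> Gb2
Eb2 -> Fb2
C3 -> Db3
Ab3 -> Bbb3

G2 Gb2 Fb2 Db3 Bbb3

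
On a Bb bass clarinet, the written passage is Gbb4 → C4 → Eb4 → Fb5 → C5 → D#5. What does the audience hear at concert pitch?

Fbb3 Bb2 Db3 Ebb4 Bb3 C#4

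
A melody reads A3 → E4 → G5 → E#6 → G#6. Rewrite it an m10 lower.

F#2 C#3 E4 C##5 E#5

A3 down a minor tenth is F#2.
E4: a tenth down reaches C, and 15 semitones makes it C#3.
G5 down a minor tenth is E4.
A minor tenth down from E#6 gives C##5.
G#6 down a minor tenth is E#5.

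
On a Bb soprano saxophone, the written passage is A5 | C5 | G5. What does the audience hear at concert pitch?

G5 Bb4 F5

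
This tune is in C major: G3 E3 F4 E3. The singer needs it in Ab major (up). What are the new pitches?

C major to Ab major up is a minor sixth, so every note moves up by that interval.
G3 → Eb4
E3 → C4
F4 → Db5
E3 → C4

Eb4 C4 Db5 C4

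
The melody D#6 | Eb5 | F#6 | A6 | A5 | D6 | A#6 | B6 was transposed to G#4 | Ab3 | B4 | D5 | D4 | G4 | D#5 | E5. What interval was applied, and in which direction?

down a perfect twelfth

Take the first pair: D#6 → G#4. D to G spans 12 letter names, so the interval is some kind of twelfth.
G#4 to D#6 is 19 semitones, which makes it a perfect twelfth; the second version is lower, so the direction is down.
Checking another pair — B6 → E5 — gives the same interval.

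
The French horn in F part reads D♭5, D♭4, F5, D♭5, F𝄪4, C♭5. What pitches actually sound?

Gb4 Gb3 Bb4 Gb4 B#3 Fb4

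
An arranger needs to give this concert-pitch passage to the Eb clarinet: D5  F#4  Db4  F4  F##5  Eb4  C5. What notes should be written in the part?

B4 D#4 Bb3 D4 D##5 C4 A4

The Eb clarinet sounds a minor third above written, so the written part must be a minor third below concert — transpose each note down.
D5 to B4
F#4 to D#4
Db4 to Bb3
F4 to D4
F##5 to D##5
Eb4 to C4
C5 to A4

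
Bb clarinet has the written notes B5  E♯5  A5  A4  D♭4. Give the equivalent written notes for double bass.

A6 D#6 G6 G5 Cb5

First find concert pitch: the Bb clarinet sounds a major second below written, so B5 E♯5 A5 A4 D♭4 sounds A5 D#5 G5 G4 Cb4.
Then write for double bass: it sounds a perfect octave below written, so the part must be a perfect octave above concert.
A5 → A6
D#5 → D#6
G5 → G6
G4 → G5
Cb4 → Cb5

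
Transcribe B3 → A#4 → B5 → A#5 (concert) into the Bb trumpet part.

C#4 B#4 C#6 B#5

The Bb trumpet sounds a major second below written, so the written part must be a major second above concert — transpose each note up.
B3 becomes C#4
A#4 becomes B#4
B5 becomes C#6
A#5 becomes B#5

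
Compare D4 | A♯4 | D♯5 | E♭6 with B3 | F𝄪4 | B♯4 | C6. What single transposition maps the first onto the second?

down a minor third

Take the first pair: D4 → B3. D to B spans 3 letter names, so the interval is some kind of third.
B3 to D4 is 3 semitones, which makes it a minor third; the second version is lower, so the direction is down.
Checking another pair — Eb6 → C6 — gives the same interval.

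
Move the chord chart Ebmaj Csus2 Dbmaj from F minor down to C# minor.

Bmaj G#sus2 Amaj

F minor down to C# minor is a diminished fourth; each chord root moves by that interval while the quality stays the same.
Ebmaj: root Eb down a diminished fourth → B, giving Bmaj.
Csus2: root C down a diminished fourth → G#, giving G#sus2.
Dbmaj: root Db down a diminished fourth → A, giving Amaj.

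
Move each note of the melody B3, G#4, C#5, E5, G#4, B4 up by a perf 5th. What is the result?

B3 gives F#4
G#4 gives D#5
C#5 gives G#5
E5 gives B5
G#4 gives D#5
B4 gives F#5

F#4 D#5 G#5 B5 D#5 F#5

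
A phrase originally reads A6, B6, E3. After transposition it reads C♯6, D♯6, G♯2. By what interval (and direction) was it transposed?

From A6 to C#6 is 6 letter names — a sixth of some quality.
C#6 to A6 is 8 semitones, which makes it a minor sixth; the second version is lower, so the direction is down.
Checking another pair — E3 → G#2 — gives the same interval.

down a minor sixth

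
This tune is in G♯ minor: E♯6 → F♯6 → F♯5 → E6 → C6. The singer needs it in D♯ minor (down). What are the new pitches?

B#5 C#6 C#5 B5 G5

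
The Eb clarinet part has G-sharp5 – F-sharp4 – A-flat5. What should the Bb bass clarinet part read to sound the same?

C#7 B5 Db7

First find concert pitch: the Eb clarinet sounds a minor third above written, so G-sharp5 F-sharp4 A-flat5 sounds B5 A4 Cb6.
Then write for Bb bass clarinet: it sounds a major ninth below written, so the part must be a major ninth above concert.
B5 → C#7
A4 → B5
Cb6 → Db7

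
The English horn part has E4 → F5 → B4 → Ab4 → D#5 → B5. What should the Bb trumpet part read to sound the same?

B3 C5 F#4 Eb4 A#4 F#5

First find concert pitch: the English horn sounds a perfect fifth below written, so E4 F5 B4 Ab4 D#5 B5 sounds A3 Bb4 E4 Db4 G#4 E5.
Then write for Bb trumpet: it sounds a major second below written, so the part must be a major second above concert.
A3 → B3
Bb4 → C5
E4 → F#4
Db4 → Eb4
G#4 → A#4
E5 → F#5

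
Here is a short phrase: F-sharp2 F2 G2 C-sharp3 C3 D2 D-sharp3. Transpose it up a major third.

F#2 up a major third is A#2.
A major third up from F2 gives A2.
G2: a third up reaches B, and 4 semitones makes it B2.
C#3 up a major third is E#3.
C3: a third up reaches E, and 4 semitones makes it E3.
D2 up a major third is F#2.
D#3: a third up reaches F, and 4 semitones makes it F##3.

A#2 A2 B2 E#3 E3 F#2 F##3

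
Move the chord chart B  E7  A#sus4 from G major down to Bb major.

G major down to Bb major is a major sixth; each chord root moves by that interval while the quality stays the same.
B: root B down a major sixth → D, giving D.
E7: root E down a major sixth → G, giving G7.
A#sus4: root A# down a major sixth → C#, giving C#sus4.

D G7 C#sus4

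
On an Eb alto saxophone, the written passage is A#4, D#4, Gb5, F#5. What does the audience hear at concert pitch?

C#4 F#3 Bbb4 A4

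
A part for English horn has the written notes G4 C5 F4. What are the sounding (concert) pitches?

C4 F4 Bb3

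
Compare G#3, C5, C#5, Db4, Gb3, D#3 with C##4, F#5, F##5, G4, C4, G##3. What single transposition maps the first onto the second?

up an augmented fourth

Take the first pair: G#3 → C##4. G to C spans 4 letter names, so the interval is some kind of fourth.
G#3 to C##4 is 6 semitones, which makes it an augmented fourth; the second version is higher, so the direction is up.
Checking another pair — D#3 → G##3 — gives the same interval.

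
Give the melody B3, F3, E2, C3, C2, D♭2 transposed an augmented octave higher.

B#4 F#4 E#3 C#4 C#3 D3

B3 becomes B#4
F3 becomes F#4
E2 becomes E#3
C3 becomes C#4
C2 becomes C#3
Db2 becomes D3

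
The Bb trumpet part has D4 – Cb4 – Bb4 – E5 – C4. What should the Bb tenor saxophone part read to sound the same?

D5 Cb5 Bb5 E6 C5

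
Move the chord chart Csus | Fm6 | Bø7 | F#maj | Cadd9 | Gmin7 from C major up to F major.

Fsus Bbm6 Eø7 Bmaj Fadd9 Cmin7

C major up to F major is a perfect fourth; each chord root moves by that interval while the quality stays the same.
Csus: root C up a perfect fourth → F, giving Fsus.
Fm6: root F up a perfect fourth → Bb, giving Bbm6.
Bø7: root B up a perfect fourth → E, giving Eø7.
F#maj: root F# up a perfect fourth → B, giving Bmaj.
Cadd9: root C up a perfect fourth → F, giving Fadd9.
Gmin7: root G up a perfect fourth → C, giving Cmin7.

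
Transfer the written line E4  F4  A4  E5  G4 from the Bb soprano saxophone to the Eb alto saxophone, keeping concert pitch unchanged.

B4 C5 E5 B5 D5

First find concert pitch: the Bb soprano saxophone sounds a major second below written, so E4 F4 A4 E5 G4 sounds D4 Eb4 G4 D5 F4.
Then write for Eb alto saxophone: it sounds a major sixth below written, so the part must be a major sixth above concert.
D4 → B4
Eb4 → C5
G4 → E5
D5 → B5
F4 → D5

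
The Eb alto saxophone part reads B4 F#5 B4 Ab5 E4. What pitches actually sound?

D4 A4 D4 Cb5 G3

The Eb alto saxophone sounds a major sixth below written, so transpose each written note down a major sixth.
B4 → D4
F#5 → A4
B4 → D4
Ab5 → Cb5
E4 → G3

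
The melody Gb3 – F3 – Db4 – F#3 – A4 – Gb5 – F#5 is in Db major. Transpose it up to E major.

A3 G#3 E4 G##3 B#4 A5 G##5

Db major to E major up is an augmented second, so every note moves up by that interval.
Gb3 gives A3
F3 gives G#3
Db4 gives E4
F#3 gives G##3
A4 gives B#4
Gb5 gives A5
F#5 gives G##5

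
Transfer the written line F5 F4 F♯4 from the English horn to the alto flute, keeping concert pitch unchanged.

First find concert pitch: the English horn sounds a perfect fifth below written, so F5 F4 F♯4 sounds Bb4 Bb3 B3.
Then write for alto flute: it sounds a perfect fourth below written, so the part must be a perfect fourth above concert.
Bb4 → Eb5
Bb3 → Eb4
B3 → E4

Eb5 Eb4 E4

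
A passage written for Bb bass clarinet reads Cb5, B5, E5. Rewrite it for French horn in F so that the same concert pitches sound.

Fb4 E5 A4

First find concert pitch: the Bb bass clarinet sounds a major ninth below written, so Cb5 B5 E5 sounds Bbb3 A4 D4.
Then write for French horn in F: it sounds a perfect fifth below written, so the part must be a perfect fifth above concert.
Bbb3 → Fb4
A4 → E5
D4 → A4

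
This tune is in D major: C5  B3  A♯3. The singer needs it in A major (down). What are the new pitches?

G4 F#3 E#3

From D down to A is a perfect fourth; apply that to each pitch.
C5 -> G4
B3 -> F#3
A#3 -> E#3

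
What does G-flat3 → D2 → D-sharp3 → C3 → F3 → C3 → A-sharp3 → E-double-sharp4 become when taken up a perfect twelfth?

Gb3 up a perfect twelfth is Db5.
A perfect twelfth up from D2 gives A3.
A perfect twelfth up from D#3 gives A#4.
C3 up a perfect twelfth is G4.
A perfect twelfth up from F3 gives C5.
C3 up a perfect twelfth is G4.
A#3: a twelfth up reaches E, and 19 semitones makes it E#5.
E##4: a twelfth up reaches B, and 19 semitones makes it B##5.

Db5 A3 A#4 G4 C5 G4 E#5 B##5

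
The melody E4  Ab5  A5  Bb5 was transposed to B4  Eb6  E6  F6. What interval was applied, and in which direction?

Take the first pair: E4 → B4. E to B spans 5 letter names, so the interval is some kind of fifth.
E4 to B4 is 7 semitones, which makes it a perfect fifth; the second version is higher, so the direction is up.
Checking another pair — Bb5 → F6 — gives the same interval.

up a perfect fifth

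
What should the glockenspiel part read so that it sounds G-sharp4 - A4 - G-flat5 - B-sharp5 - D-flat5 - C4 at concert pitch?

The glockenspiel sounds a perfect fifteenth above written, so the written part must be a perfect fifteenth below concert — transpose each note down.
G#4 gives G#2
A4 gives A2
Gb5 gives Gb3
B#5 gives B#3
Db5 gives Db3
C4 gives C2

G#2 A2 Gb3 B#3 Db3 C2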